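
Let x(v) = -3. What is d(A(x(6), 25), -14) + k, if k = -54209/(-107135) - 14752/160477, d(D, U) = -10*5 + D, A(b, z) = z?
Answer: -422698742702/17192703395 ≈ -24.586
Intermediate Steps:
d(D, U) = -50 + D
k = 7118842173/17192703395 (k = -54209*(-1/107135) - 14752*1/160477 = 54209/107135 - 14752/160477 = 7118842173/17192703395 ≈ 0.41406)
d(A(x(6), 25), -14) + k = (-50 + 25) + 7118842173/17192703395 = -25 + 7118842173/17192703395 = -422698742702/17192703395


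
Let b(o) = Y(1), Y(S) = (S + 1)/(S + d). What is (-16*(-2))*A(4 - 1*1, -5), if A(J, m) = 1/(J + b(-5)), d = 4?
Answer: 160/17 ≈ 9.4118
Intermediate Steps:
Y(S) = (1 + S)/(4 + S) (Y(S) = (S + 1)/(S + 4) = (1 + S)/(4 + S))
b(o) = ⅖ (b(o) = (1 + 1)/(4 + 1) = 2/5 = (⅕)*2 = ⅖)
A(J, m) = 1/(⅖ + J) (A(J, m) = 1/(J + ⅖) = 1/(⅖ + J))
(-16*(-2))*A(4 - 1*1, -5) = (-16*(-2))*(5/(2 + 5*(4 - 1*1))) = 32*(5/(2 + 5*(4 - 1))) = 32*(5/(2 + 5*3)) = 32*(5/(2 + 15)) = 32*(5/17) = 160/17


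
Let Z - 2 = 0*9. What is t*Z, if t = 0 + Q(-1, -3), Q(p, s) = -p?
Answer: 2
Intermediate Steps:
t = 1 (t = 0 - 1*(-1) = 0 + 1 = 1)
Z = 2 (Z = 2 + 0*9 = 2 + 0 = 2)
t*Z = 1*2 = 2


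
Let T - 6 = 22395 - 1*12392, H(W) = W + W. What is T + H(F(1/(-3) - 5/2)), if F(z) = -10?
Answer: 9989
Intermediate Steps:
H(W) = 2*W
T = 10009 (T = 6 + (22395 - 1*12392) = 6 + (22395 - 12392) = 6 + 10003 = 10009)
T + H(F(1/(-3) - 5/2)) = 10009 + 2*(-10) = 10009 - 20 = 9989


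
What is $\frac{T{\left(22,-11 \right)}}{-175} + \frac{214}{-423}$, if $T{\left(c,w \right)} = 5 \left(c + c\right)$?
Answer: $- \frac{26102}{14805} \approx -1.7631$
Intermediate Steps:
$T{\left(c,w \right)} = 10 c$ ($T{\left(c,w \right)} = 5 \cdot 2 c = 10 c$)
$\frac{T{\left(22,-11 \right)}}{-175} + \frac{214}{-423} = \frac{10 \cdot 22}{-175} + \frac{214}{-423} = 220 \left(- \frac{1}{175}\right) + 214 \left(- \frac{1}{423}\right) = - \frac{44}{35} - \frac{214}{423} = - \frac{26102}{14805}$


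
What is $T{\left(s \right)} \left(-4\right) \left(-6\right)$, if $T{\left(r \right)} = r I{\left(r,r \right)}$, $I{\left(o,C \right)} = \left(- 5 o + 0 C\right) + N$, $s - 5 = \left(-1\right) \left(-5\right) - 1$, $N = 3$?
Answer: $-9072$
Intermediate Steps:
$s = 9$ ($s = 5 - -4 = 5 + \left(5 - 1\right) = 5 + 4 = 9$)
$I{\left(o,C \right)} = 3 - 5 o$ ($I{\left(o,C \right)} = \left(- 5 o + 0 C\right) + 3 = \left(- 5 o + 0\right) + 3 = - 5 o + 3 = 3 - 5 o$)
$T{\left(r \right)} = r \left(3 - 5 r\right)$
$T{\left(s \right)} \left(-4\right) \left(-6\right) = 9 \left(3 - 45\right) \left(-4\right) \left(-6\right) = 9 \left(-42\right) \left(-4\right) \left(-6\right) = \left(-378\right) \left(-4\right) \left(-6\right) = 1512 \left(-6\right) = -9072$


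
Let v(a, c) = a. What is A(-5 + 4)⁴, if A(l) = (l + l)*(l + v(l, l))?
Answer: 256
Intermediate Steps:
A(l) = 4*l² (A(l) = (l + l)*(l + l) = (2*l)*(2*l) = 4*l²)
A(-5 + 4)⁴ = (4*(-5 + 4)²)⁴ = (4*(-1)²)⁴ = (4*1)⁴ = 4⁴ = 256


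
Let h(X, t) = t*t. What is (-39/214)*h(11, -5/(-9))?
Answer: -325/5778 ≈ -0.056248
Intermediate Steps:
h(X, t) = t²
(-39/214)*h(11, -5/(-9)) = (-39/214)*(-5/(-9))² = (-39*1/214)*(-5*(-⅑))² = -39*(5/9)²/214 = -39/214*25/81 = -325/5778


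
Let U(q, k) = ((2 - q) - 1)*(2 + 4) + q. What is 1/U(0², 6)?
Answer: ⅙ ≈ 0.16667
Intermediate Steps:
U(q, k) = 6 - 5*q (U(q, k) = (1 - q)*6 + q = (6 - 6*q) + q = 6 - 5*q)
1/U(0², 6) = 1/(6 - 5*0²) = 1/(6 - 5*0) = 1/(6 + 0) = 1/6 = ⅙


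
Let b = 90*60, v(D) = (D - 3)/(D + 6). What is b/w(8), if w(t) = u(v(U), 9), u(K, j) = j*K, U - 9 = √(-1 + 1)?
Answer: 1500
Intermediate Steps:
U = 9 (U = 9 + √(-1 + 1) = 9 + √0 = 9 + 0 = 9)
v(D) = (-3 + D)/(6 + D)
u(K, j) = K*j
w(t) = 18/5 (w(t) = ((-3 + 9)/(6 + 9))*9 = (6/15)*9 = ((1/15)*6)*9 = (⅖)*9 = 18/5)
b = 5400
b/w(8) = 5400/(18/5) = 5400*(5/18) = 1500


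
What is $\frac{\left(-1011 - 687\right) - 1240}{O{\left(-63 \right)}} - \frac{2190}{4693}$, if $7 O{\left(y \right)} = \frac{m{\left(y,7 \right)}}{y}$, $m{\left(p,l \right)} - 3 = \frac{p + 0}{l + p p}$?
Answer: $\frac{10188003978}{23465} \approx 4.3418 \cdot 10^{5}$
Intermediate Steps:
$m{\left(p,l \right)} = 3 + \frac{p}{l + p^{2}}$ ($m{\left(p,l \right)} = 3 + \frac{p + 0}{l + p p} = 3 + \frac{p}{l + p^{2}}$)
$O{\left(y \right)} = \frac{21 + y + 3 y^{2}}{7 y \left(7 + y^{2}\right)}$ ($O{\left(y \right)} = \frac{\frac{y + 3 \cdot 7 + 3 y^{2}}{7 + y^{2}} \frac{1}{y}}{7} = \frac{\frac{y + 21 + 3 y^{2}}{7 + y^{2}} \frac{1}{y}}{7} = \frac{\frac{21 + y + 3 y^{2}}{7 + y^{2}} \frac{1}{y}}{7} = \frac{\frac{1}{y} \frac{1}{7 + y^{2}} \left(21 + y + 3 y^{2}\right)}{7} = \frac{21 + y + 3 y^{2}}{7 y \left(7 + y^{2}\right)}$)
$\frac{\left(-1011 - 687\right) - 1240}{O{\left(-63 \right)}} - \frac{2190}{4693} = \frac{\left(-1011 - 687\right) - 1240}{\frac{1}{7} \frac{1}{-63} \frac{1}{7 + \left(-63\right)^{2}} \left(21 - 63 + 3 \left(-63\right)^{2}\right)} - \frac{2190}{4693} = \frac{-1698 - 1240}{\frac{1}{7} \left(- \frac{1}{63}\right) \frac{1}{7 + 3969} \left(21 - 63 + 3 \cdot 3969\right)} - \frac{2190}{4693} = - \frac{2938}{\frac{1}{7} \left(- \frac{1}{63}\right) \frac{1}{3976} \left(21 - 63 + 11907\right)} - \frac{2190}{4693} = - \frac{2938}{\frac{1}{7} \left(- \frac{1}{63}\right) \frac{1}{3976} \cdot 11865} - \frac{2190}{4693} = - \frac{2938}{- \frac{565}{83496}} - \frac{2190}{4693} = \left(-2938\right) \left(- \frac{83496}{565}\right) - \frac{2190}{4693} = \frac{2170896}{5} - \frac{2190}{4693} = \frac{10188003978}{23465}$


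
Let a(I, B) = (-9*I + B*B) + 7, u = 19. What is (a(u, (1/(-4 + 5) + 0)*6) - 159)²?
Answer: 82369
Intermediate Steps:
a(I, B) = 7 + B² - 9*I (a(I, B) = (-9*I + B²) + 7 = (B² - 9*I) + 7 = 7 + B² - 9*I)
(a(u, (1/(-4 + 5) + 0)*6) - 159)² = ((7 + ((1/(-4 + 5) + 0)*6)² - 9*19) - 159)² = ((7 + ((1/1 + 0)*6)² - 171) - 159)² = ((7 + ((1 + 0)*6)² - 171) - 159)² = ((7 + (1*6)² - 171) - 159)² = ((7 + 6² - 171) - 159)² = ((7 + 36 - 171) - 159)² = (-128 - 159)² = (-287)² = 82369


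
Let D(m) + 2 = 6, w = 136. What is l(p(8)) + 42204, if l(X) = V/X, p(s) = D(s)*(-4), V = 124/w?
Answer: 22958945/544 ≈ 42204.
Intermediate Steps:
V = 31/34 (V = 124/136 = 124*(1/136) = 31/34 ≈ 0.91177)
D(m) = 4 (D(m) = -2 + 6 = 4)
p(s) = -16 (p(s) = 4*(-4) = -16)
l(X) = 31/(34*X)
l(p(8)) + 42204 = (31/34)/(-16) + 42204 = (31/34)*(-1/16) + 42204 = -31/544 + 42204 = 22958945/544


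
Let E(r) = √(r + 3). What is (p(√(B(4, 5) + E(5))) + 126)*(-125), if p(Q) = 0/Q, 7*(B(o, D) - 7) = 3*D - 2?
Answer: -15750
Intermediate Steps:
B(o, D) = 47/7 + 3*D/7 (B(o, D) = 7 + (3*D - 2)/7 = 7 + (-2 + 3*D)/7 = 7 + (-2/7 + 3*D/7) = 47/7 + 3*D/7)
E(r) = √(3 + r)
p(Q) = 0
(p(√(B(4, 5) + E(5))) + 126)*(-125) = (0 + 126)*(-125) = 126*(-125) = -15750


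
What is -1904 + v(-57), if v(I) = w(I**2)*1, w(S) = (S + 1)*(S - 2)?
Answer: 10550846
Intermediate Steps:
w(S) = (1 + S)*(-2 + S)
v(I) = -2 + I**4 - I**2 (v(I) = (-2 + (I**2)**2 - I**2)*1 = (-2 + I**4 - I**2)*1 = -2 + I**4 - I**2)
-1904 + v(-57) = -1904 + (-2 + (-57)**4 - 1*(-57)**2) = -1904 + (-2 + 10556001 - 1*3249) = -1904 + (-2 + 10556001 - 3249) = -1904 + 10552750 = 10550846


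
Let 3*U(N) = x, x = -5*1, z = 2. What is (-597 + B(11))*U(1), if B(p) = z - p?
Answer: 1010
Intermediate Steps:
B(p) = 2 - p
x = -5
U(N) = -5/3 (U(N) = (⅓)*(-5) = -5/3)
(-597 + B(11))*U(1) = (-597 + (2 - 1*11))*(-5/3) = (-597 + (2 - 11))*(-5/3) = (-597 - 9)*(-5/3) = -606*(-5/3) = 1010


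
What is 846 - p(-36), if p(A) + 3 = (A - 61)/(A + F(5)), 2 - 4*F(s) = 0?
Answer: 60085/71 ≈ 846.27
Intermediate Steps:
F(s) = 1/2 (F(s) = 1/2 - 1/4*0 = 1/2 + 0 = 1/2)
p(A) = -3 + (-61 + A)/(1/2 + A) (p(A) = -3 + (A - 61)/(A + 1/2) = -3 + (-61 + A)/(1/2 + A))
846 - p(-36) = 846 - (-125 - 4*(-36))/(1 + 2*(-36)) = 846 - (-125 + 144)/(1 - 72) = 846 - 19/(-71) = 846 - (-1)*19/71 = 846 - 1*(-19/71) = 846 + 19/71 = 60085/71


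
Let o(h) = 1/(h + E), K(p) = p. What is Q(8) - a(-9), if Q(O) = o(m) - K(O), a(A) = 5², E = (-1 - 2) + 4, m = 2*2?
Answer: -164/5 ≈ -32.800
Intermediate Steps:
m = 4
E = 1 (E = -3 + 4 = 1)
o(h) = 1/(1 + h) (o(h) = 1/(h + 1) = 1/(1 + h))
a(A) = 25
Q(O) = ⅕ - O (Q(O) = 1/(1 + 4) - O = 1/5 - O = ⅕ - O)
Q(8) - a(-9) = (⅕ - 1*8) - 1*25 = (⅕ - 8) - 25 = -39/5 - 25 = -164/5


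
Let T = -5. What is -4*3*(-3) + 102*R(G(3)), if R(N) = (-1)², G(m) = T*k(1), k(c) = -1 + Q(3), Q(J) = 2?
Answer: 138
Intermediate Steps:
k(c) = 1 (k(c) = -1 + 2 = 1)
G(m) = -5 (G(m) = -5*1 = -5)
R(N) = 1
-4*3*(-3) + 102*R(G(3)) = -4*3*(-3) + 102*1 = -12*(-3) + 102 = 36 + 102 = 138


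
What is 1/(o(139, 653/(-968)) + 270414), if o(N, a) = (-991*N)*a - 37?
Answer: 968/351675033 ≈ 2.7525e-6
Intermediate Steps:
o(N, a) = -37 - 991*N*a (o(N, a) = -991*N*a - 37 = -37 - 991*N*a)
1/(o(139, 653/(-968)) + 270414) = 1/((-37 - 991*139*653/(-968)) + 270414) = 1/((-37 - 991*139*653*(-1/968)) + 270414) = 1/((-37 - 991*139*(-653/968)) + 270414) = 1/((-37 + 89950097/968) + 270414) = 1/(89914281/968 + 270414) = 1/(351675033/968) = 968/351675033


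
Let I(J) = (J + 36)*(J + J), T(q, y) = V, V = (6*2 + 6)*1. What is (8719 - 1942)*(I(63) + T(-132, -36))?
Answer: 84658284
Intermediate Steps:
V = 18 (V = (12 + 6)*1 = 18*1 = 18)
T(q, y) = 18
I(J) = 2*J*(36 + J) (I(J) = (36 + J)*(2*J) = 2*J*(36 + J))
(8719 - 1942)*(I(63) + T(-132, -36)) = (8719 - 1942)*(2*63*(36 + 63) + 18) = 6777*(2*63*99 + 18) = 6777*(12474 + 18) = 6777*12492 = 84658284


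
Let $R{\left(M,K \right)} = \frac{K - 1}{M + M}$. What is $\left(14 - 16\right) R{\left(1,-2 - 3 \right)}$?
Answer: $6$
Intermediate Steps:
$R{\left(M,K \right)} = \frac{-1 + K}{2 M}$
$\left(14 - 16\right) R{\left(1,-2 - 3 \right)} = \left(14 - 16\right) \frac{-1 - 5}{2 \cdot 1} = \left(14 - 16\right) \frac{1}{2} \cdot 1 \left(-1 - 5\right) = - 2 \cdot \frac{1}{2} \cdot 1 \left(-1 - 5\right) = - 2 \cdot \frac{1}{2} \cdot 1 \left(-6\right) = \left(-2\right) \left(-3\right) = 6$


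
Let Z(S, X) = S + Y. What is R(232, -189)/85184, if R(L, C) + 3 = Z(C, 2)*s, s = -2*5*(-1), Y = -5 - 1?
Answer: -1953/85184 ≈ -0.022927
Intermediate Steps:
Y = -6
Z(S, X) = -6 + S (Z(S, X) = S - 6 = -6 + S)
s = 10 (s = -10*(-1) = 10)
R(L, C) = -63 + 10*C (R(L, C) = -3 + (-6 + C)*10 = -3 + (-60 + 10*C) = -63 + 10*C)
R(232, -189)/85184 = (-63 + 10*(-189))/85184 = (-63 - 1890)*(1/85184) = -1953*1/85184 = -1953/85184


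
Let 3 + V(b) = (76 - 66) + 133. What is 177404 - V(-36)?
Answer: 177264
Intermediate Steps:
V(b) = 140 (V(b) = -3 + ((76 - 66) + 133) = -3 + (10 + 133) = -3 + 143 = 140)
177404 - V(-36) = 177404 - 1*140 = 177404 - 140 = 177264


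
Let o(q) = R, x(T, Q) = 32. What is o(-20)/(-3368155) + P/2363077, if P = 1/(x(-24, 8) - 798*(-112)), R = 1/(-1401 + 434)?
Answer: 214534994301/688133651641873828160 ≈ 3.1176e-10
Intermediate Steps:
R = -1/967 (R = 1/(-967) = -1/967 ≈ -0.0010341)
o(q) = -1/967
P = 1/89408 (P = 1/(32 - 798*(-112)) = 1/(32 + 89376) = 1/89408 ≈ 1.1185e-5)
o(-20)/(-3368155) + P/2363077 = -1/967/(-3368155) + (1/89408)/2363077 = -1/967*(-1/3368155) + (1/89408)*(1/2363077) = 1/3257005885 + 1/211277988416 = 214534994301/688133651641873828160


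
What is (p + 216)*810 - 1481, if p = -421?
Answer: -167531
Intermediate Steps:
(p + 216)*810 - 1481 = (-421 + 216)*810 - 1481 = -205*810 - 1481 = -166050 - 1481 = -167531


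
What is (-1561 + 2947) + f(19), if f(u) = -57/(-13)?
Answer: 18075/13 ≈ 1390.4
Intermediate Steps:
f(u) = 57/13 (f(u) = -57*(-1/13) = 57/13)
(-1561 + 2947) + f(19) = (-1561 + 2947) + 57/13 = 1386 + 57/13 = 18075/13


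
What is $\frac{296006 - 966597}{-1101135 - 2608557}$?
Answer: $\frac{670591}{3709692} \approx 0.18077$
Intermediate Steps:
$\frac{296006 - 966597}{-1101135 - 2608557} = - \frac{670591}{-3709692} = \left(-670591\right) \left(- \frac{1}{3709692}\right) = \frac{670591}{3709692}$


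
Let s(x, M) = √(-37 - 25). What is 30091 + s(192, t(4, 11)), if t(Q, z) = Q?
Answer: 30091 + I*√62 ≈ 30091.0 + 7.874*I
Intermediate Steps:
s(x, M) = I*√62 (s(x, M) = √(-62) = I*√62)
30091 + s(192, t(4, 11)) = 30091 + I*√62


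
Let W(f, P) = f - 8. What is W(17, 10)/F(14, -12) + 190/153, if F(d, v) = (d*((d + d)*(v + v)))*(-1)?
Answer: 596299/479808 ≈ 1.2428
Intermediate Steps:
W(f, P) = -8 + f
F(d, v) = -4*v*d**2 (F(d, v) = (d*((2*d)*(2*v)))*(-1) = (d*(4*d*v))*(-1) = (4*v*d**2)*(-1) = -4*v*d**2)
W(17, 10)/F(14, -12) + 190/153 = (-8 + 17)/((-4*(-12)*14**2)) + 190/153 = 9/((-4*(-12)*196)) + 190*(1/153) = 9/9408 + 190/153 = 9*(1/9408) + 190/153 = 3/3136 + 190/153 = 596299/479808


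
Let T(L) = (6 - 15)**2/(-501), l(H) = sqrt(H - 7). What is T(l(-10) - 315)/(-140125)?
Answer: 27/23400875 ≈ 1.1538e-6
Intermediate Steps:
l(H) = sqrt(-7 + H)
T(L) = -27/167 (T(L) = (-9)**2*(-1/501) = 81*(-1/501) = -27/167)
T(l(-10) - 315)/(-140125) = -27/167/(-140125) = -27/167*(-1/140125) = 27/23400875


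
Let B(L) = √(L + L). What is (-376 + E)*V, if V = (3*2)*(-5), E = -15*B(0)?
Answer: 11280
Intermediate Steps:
B(L) = √2*√L (B(L) = √(2*L) = √2*√L)
E = 0 (E = -15*√2*√0 = -15*√2*0 = -15*0 = 0)
V = -30 (V = 6*(-5) = -30)
(-376 + E)*V = (-376 + 0)*(-30) = -376*(-30) = 11280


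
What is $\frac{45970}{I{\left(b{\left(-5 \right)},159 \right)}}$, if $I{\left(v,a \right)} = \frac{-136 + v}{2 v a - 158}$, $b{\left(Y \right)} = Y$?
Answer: $\frac{80355560}{141} \approx 5.699 \cdot 10^{5}$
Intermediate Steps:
$I{\left(v,a \right)} = \frac{-136 + v}{-158 + 2 a v}$ ($I{\left(v,a \right)} = \frac{-136 + v}{2 a v - 158} = \frac{-136 + v}{-158 + 2 a v}$)
$\frac{45970}{I{\left(b{\left(-5 \right)},159 \right)}} = \frac{45970}{\frac{1}{2} \frac{1}{-79 + 159 \left(-5\right)} \left(-136 - 5\right)} = \frac{45970}{\frac{1}{2} \frac{1}{-79 - 795} \left(-141\right)} = \frac{45970}{\frac{1}{2} \frac{1}{-874} \left(-141\right)} = \frac{45970}{\frac{1}{2} \left(- \frac{1}{874}\right) \left(-141\right)} = \frac{45970}{\frac{141}{1748}} = 45970 \cdot \frac{1748}{141} = \frac{80355560}{141}$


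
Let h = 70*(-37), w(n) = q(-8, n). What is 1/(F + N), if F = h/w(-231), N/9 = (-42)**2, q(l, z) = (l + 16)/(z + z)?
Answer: 2/330897 ≈ 6.0442e-6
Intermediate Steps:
q(l, z) = (16 + l)/(2*z) (q(l, z) = (16 + l)/((2*z)) = (16 + l)*(1/(2*z)) = (16 + l)/(2*z))
N = 15876 (N = 9*(-42)**2 = 9*1764 = 15876)
w(n) = 4/n (w(n) = (16 - 8)/(2*n) = (1/2)*8/n = 4/n)
h = -2590
F = 299145/2 (F = -2590/(4/(-231)) = -2590/(4*(-1/231)) = -2590/(-4/231) = -2590*(-231/4) = 299145/2 ≈ 1.4957e+5)
1/(F + N) = 1/(299145/2 + 15876) = 1/(330897/2) = 2/330897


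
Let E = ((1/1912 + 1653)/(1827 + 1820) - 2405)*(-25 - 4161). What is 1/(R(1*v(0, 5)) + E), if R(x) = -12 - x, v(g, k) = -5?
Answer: 498076/5013346969985 ≈ 9.9350e-8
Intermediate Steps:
E = 5013350456517/498076 (E = ((1/1912 + 1653)/3647 - 2405)*(-4186) = ((3160537/1912)*(1/3647) - 2405)*(-4186) = (3160537/6973064 - 2405)*(-4186) = -16767058383/6973064*(-4186) = 5013350456517/498076 ≈ 1.0065e+7)
1/(R(1*v(0, 5)) + E) = 1/((-12 - (-5)) + 5013350456517/498076) = 1/((-12 - 1*(-5)) + 5013350456517/498076) = 1/((-12 + 5) + 5013350456517/498076) = 1/(-7 + 5013350456517/498076) = 1/(5013346969985/498076) = 498076/5013346969985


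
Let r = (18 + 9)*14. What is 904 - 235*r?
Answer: -87926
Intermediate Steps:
r = 378 (r = 27*14 = 378)
904 - 235*r = 904 - 235*378 = 904 - 88830 = -87926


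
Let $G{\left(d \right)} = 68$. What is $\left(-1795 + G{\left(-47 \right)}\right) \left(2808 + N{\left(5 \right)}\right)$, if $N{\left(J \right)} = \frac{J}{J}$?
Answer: $-4851143$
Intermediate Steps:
$N{\left(J \right)} = 1$
$\left(-1795 + G{\left(-47 \right)}\right) \left(2808 + N{\left(5 \right)}\right) = \left(-1795 + 68\right) \left(2808 + 1\right) = \left(-1727\right) 2809 = -4851143$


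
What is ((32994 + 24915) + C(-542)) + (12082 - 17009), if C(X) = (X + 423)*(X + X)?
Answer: 181978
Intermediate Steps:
C(X) = 2*X*(423 + X) (C(X) = (423 + X)*(2*X) = 2*X*(423 + X))
((32994 + 24915) + C(-542)) + (12082 - 17009) = ((32994 + 24915) + 2*(-542)*(423 - 542)) + (12082 - 17009) = (57909 + 2*(-542)*(-119)) - 4927 = (57909 + 128996) - 4927 = 186905 - 4927 = 181978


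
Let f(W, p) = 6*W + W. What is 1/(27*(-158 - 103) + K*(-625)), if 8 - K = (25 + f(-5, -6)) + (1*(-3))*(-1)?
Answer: -1/16422 ≈ -6.0894e-5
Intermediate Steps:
f(W, p) = 7*W
K = 15 (K = 8 - ((25 + 7*(-5)) + (1*(-3))*(-1)) = 8 - ((25 - 35) - 3*(-1)) = 8 - (-10 + 3) = 8 - 1*(-7) = 8 + 7 = 15)
1/(27*(-158 - 103) + K*(-625)) = 1/(27*(-158 - 103) + 15*(-625)) = 1/(27*(-261) - 9375) = 1/(-7047 - 9375) = 1/(-16422) = -1/16422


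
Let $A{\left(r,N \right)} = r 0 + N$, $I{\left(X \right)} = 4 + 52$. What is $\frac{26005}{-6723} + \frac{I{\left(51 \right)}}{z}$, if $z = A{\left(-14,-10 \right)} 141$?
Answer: $- \frac{6173923}{1579905} \approx -3.9078$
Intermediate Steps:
$I{\left(X \right)} = 56$
$A{\left(r,N \right)} = N$ ($A{\left(r,N \right)} = 0 + N = N$)
$z = -1410$ ($z = \left(-10\right) 141 = -1410$)
$\frac{26005}{-6723} + \frac{I{\left(51 \right)}}{z} = \frac{26005}{-6723} + \frac{56}{-1410} = 26005 \left(- \frac{1}{6723}\right) + 56 \left(- \frac{1}{1410}\right) = - \frac{26005}{6723} - \frac{28}{705} = - \frac{6173923}{1579905}$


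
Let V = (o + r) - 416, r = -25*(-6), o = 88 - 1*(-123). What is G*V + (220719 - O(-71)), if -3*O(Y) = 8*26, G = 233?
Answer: 623920/3 ≈ 2.0797e+5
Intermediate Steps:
o = 211 (o = 88 + 123 = 211)
O(Y) = -208/3 (O(Y) = -8*26/3 = -⅓*208 = -208/3)
r = 150
V = -55 (V = (211 + 150) - 416 = 361 - 416 = -55)
G*V + (220719 - O(-71)) = 233*(-55) + (220719 - 1*(-208/3)) = -12815 + (220719 + 208/3) = -12815 + 662365/3 = 623920/3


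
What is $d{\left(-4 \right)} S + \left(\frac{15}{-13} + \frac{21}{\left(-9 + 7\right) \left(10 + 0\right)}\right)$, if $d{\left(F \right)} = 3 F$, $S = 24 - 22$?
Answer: $- \frac{6813}{260} \approx -26.204$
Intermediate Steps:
$S = 2$ ($S = 24 - 22 = 2$)
$d{\left(-4 \right)} S + \left(\frac{15}{-13} + \frac{21}{\left(-9 + 7\right) \left(10 + 0\right)}\right) = 3 \left(-4\right) 2 + \left(\frac{15}{-13} + \frac{21}{\left(-9 + 7\right) \left(10 + 0\right)}\right) = \left(-12\right) 2 + \left(15 \left(- \frac{1}{13}\right) + \frac{21}{\left(-2\right) 10}\right) = -24 - \left(\frac{15}{13} - \frac{21}{-20}\right) = -24 + \left(- \frac{15}{13} + 21 \left(- \frac{1}{20}\right)\right) = -24 - \frac{573}{260} = - \frac{6813}{260}$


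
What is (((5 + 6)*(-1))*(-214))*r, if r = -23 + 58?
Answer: 82390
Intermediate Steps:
r = 35
(((5 + 6)*(-1))*(-214))*r = (((5 + 6)*(-1))*(-214))*35 = ((11*(-1))*(-214))*35 = -11*(-214)*35 = 2354*35 = 82390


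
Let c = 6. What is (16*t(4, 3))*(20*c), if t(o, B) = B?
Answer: 5760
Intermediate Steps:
(16*t(4, 3))*(20*c) = (16*3)*(20*6) = 48*120 = 5760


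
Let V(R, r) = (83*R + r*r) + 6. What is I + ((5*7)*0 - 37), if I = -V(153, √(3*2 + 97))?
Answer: -12845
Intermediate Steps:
V(R, r) = 6 + r² + 83*R (V(R, r) = (83*R + r²) + 6 = (r² + 83*R) + 6 = 6 + r² + 83*R)
I = -12808 (I = -(6 + (√(3*2 + 97))² + 83*153) = -(6 + (√(6 + 97))² + 12699) = -(6 + (√103)² + 12699) = -(6 + 103 + 12699) = -1*12808 = -12808)
I + ((5*7)*0 - 37) = -12808 + ((5*7)*0 - 37) = -12808 + (35*0 - 37) = -12808 + (0 - 37) = -12808 - 37 = -12845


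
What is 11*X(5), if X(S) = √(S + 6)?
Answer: 11*√11 ≈ 36.483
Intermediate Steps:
X(S) = √(6 + S)
11*X(5) = 11*√(6 + 5) = 11*√11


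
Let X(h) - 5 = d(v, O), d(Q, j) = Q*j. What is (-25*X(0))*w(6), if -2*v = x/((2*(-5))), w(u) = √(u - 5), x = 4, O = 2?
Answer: -135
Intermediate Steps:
w(u) = √(-5 + u)
v = ⅕ (v = -2/(2*(-5)) = -2/(-10) = -2*(-1)/10 = -½*(-⅖) = ⅕ ≈ 0.20000)
X(h) = 27/5 (X(h) = 5 + (⅕)*2 = 5 + ⅖ = 27/5)
(-25*X(0))*w(6) = (-25*27/5)*√(-5 + 6) = -135*√1 = -135*1 = -135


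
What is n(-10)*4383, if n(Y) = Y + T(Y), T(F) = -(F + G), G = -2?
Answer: 8766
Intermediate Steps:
T(F) = 2 - F (T(F) = -(F - 2) = -(-2 + F) = 2 - F)
n(Y) = 2 (n(Y) = Y + (2 - Y) = 2)
n(-10)*4383 = 2*4383 = 8766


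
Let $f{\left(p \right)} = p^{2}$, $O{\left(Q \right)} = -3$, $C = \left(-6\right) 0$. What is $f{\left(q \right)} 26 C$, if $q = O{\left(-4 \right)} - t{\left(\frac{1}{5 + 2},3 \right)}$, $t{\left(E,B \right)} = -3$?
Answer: $0$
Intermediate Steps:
$C = 0$
$q = 0$ ($q = -3 - -3 = -3 + 3 = 0$)
$f{\left(q \right)} 26 C = 0^{2} \cdot 26 \cdot 0 = 0 \cdot 26 \cdot 0 = 0 \cdot 0 = 0$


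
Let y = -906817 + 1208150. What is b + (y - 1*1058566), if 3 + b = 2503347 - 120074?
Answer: 1626037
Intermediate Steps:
b = 2383270 (b = -3 + (2503347 - 120074) = -3 + 2383273 = 2383270)
y = 301333
b + (y - 1*1058566) = 2383270 + (301333 - 1*1058566) = 2383270 + (301333 - 1058566) = 2383270 - 757233 = 1626037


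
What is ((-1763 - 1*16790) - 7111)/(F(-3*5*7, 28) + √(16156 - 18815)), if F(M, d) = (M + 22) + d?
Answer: 352880/1421 + 6416*I*√2659/1421 ≈ 248.33 + 232.82*I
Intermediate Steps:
F(M, d) = 22 + M + d (F(M, d) = (22 + M) + d = 22 + M + d)
((-1763 - 1*16790) - 7111)/(F(-3*5*7, 28) + √(16156 - 18815)) = ((-1763 - 1*16790) - 7111)/((22 - 3*5*7 + 28) + √(16156 - 18815)) = ((-1763 - 16790) - 7111)/((22 - 15*7 + 28) + √(-2659)) = (-18553 - 7111)/((22 - 105 + 28) + I*√2659) = -25664/(-55 + I*√2659)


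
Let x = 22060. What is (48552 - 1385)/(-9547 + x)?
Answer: 47167/12513 ≈ 3.7694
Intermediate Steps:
(48552 - 1385)/(-9547 + x) = (48552 - 1385)/(-9547 + 22060) = 47167/12513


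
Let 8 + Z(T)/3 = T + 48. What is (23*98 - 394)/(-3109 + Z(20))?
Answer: -1860/2929 ≈ -0.63503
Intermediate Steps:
Z(T) = 120 + 3*T (Z(T) = -24 + 3*(T + 48) = -24 + 3*(48 + T) = -24 + (144 + 3*T) = 120 + 3*T)
(23*98 - 394)/(-3109 + Z(20)) = (23*98 - 394)/(-3109 + (120 + 3*20)) = (2254 - 394)/(-3109 + (120 + 60)) = 1860/(-3109 + 180) = 1860/(-2929) = 1860*(-1/2929) = -1860/2929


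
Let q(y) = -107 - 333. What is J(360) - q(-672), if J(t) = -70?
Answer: 370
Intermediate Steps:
q(y) = -440
J(360) - q(-672) = -70 - 1*(-440) = -70 + 440 = 370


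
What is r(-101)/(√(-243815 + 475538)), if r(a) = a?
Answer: -101*√25747/77241 ≈ -0.20982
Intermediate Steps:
r(-101)/(√(-243815 + 475538)) = -101/√(-243815 + 475538) = -101*√25747/77241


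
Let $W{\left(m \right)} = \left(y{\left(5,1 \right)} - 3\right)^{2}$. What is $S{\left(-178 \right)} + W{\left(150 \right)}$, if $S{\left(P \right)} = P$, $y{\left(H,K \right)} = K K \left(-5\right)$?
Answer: $-114$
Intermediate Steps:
$y{\left(H,K \right)} = - 5 K^{2}$ ($y{\left(H,K \right)} = K^{2} \left(-5\right) = - 5 K^{2}$)
$W{\left(m \right)} = 64$ ($W{\left(m \right)} = \left(- 5 \cdot 1^{2} - 3\right)^{2} = \left(\left(-5\right) 1 + \left(-4 + 1\right)\right)^{2} = \left(-5 - 3\right)^{2} = \left(-8\right)^{2} = 64$)
$S{\left(-178 \right)} + W{\left(150 \right)} = -178 + 64 = -114$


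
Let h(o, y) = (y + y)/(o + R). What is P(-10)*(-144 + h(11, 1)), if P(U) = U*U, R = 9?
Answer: -14390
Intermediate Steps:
P(U) = U**2
h(o, y) = 2*y/(9 + o) (h(o, y) = (y + y)/(o + 9) = (2*y)/(9 + o) = 2*y/(9 + o))
P(-10)*(-144 + h(11, 1)) = (-10)**2*(-144 + 2*1/(9 + 11)) = 100*(-144 + 2*1/20) = 100*(-144 + 2*1*(1/20)) = 100*(-144 + 1/10) = 100*(-1439/10) = -14390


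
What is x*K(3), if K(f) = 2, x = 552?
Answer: 1104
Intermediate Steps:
x*K(3) = 552*2 = 1104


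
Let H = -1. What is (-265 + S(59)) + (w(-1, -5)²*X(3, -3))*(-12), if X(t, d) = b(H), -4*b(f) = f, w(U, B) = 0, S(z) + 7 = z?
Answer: -213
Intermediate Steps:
S(z) = -7 + z
b(f) = -f/4
X(t, d) = ¼ (X(t, d) = -¼*(-1) = ¼)
(-265 + S(59)) + (w(-1, -5)²*X(3, -3))*(-12) = (-265 + (-7 + 59)) + (0²*(¼))*(-12) = (-265 + 52) + (0*(¼))*(-12) = -213 + 0*(-12) = -213 + 0 = -213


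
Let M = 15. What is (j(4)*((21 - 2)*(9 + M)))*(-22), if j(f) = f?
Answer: -40128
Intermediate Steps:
(j(4)*((21 - 2)*(9 + M)))*(-22) = (4*((21 - 2)*(9 + 15)))*(-22) = (4*(19*24))*(-22) = (4*456)*(-22) = 1824*(-22) = -40128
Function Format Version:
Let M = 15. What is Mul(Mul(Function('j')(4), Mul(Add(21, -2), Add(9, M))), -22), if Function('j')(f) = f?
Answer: -40128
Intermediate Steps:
Mul(Mul(Function('j')(4), Mul(Add(21, -2), Add(9, M))), -22) = Mul(Mul(4, Mul(Add(21, -2), Add(9, 15))), -22) = Mul(Mul(4, Mul(19, 24)), -22) = Mul(Mul(4, 456), -22) = Mul(1824, -22) = -40128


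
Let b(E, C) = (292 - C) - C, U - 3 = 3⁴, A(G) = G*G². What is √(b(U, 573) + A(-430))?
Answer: 3*I*√8834206 ≈ 8916.7*I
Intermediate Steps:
A(G) = G³
U = 84 (U = 3 + 3⁴ = 3 + 81 = 84)
b(E, C) = 292 - 2*C
√(b(U, 573) + A(-430)) = √((292 - 2*573) + (-430)³) = √((292 - 1146) - 79507000) = √(-854 - 79507000) = √(-79507854) = 3*I*√8834206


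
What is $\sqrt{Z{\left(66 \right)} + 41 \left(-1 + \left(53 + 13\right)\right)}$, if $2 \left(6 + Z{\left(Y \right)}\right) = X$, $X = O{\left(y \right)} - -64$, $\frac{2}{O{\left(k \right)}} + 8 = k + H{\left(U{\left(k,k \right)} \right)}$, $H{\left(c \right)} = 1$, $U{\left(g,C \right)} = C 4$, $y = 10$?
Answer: $\frac{\sqrt{24222}}{3} \approx 51.878$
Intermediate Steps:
$U{\left(g,C \right)} = 4 C$
$O{\left(k \right)} = \frac{2}{-7 + k}$ ($O{\left(k \right)} = \frac{2}{-8 + \left(k + 1\right)} = \frac{2}{-8 + \left(1 + k\right)} = \frac{2}{-7 + k}$)
$X = \frac{194}{3}$ ($X = \frac{2}{-7 + 10} - -64 = \frac{2}{3} + 64 = \frac{194}{3} \approx 64.667$)
$Z{\left(Y \right)} = \frac{79}{3}$ ($Z{\left(Y \right)} = -6 + \frac{1}{2} \cdot \frac{194}{3} = -6 + \frac{97}{3} = \frac{79}{3}$)
$\sqrt{Z{\left(66 \right)} + 41 \left(-1 + \left(53 + 13\right)\right)} = \sqrt{\frac{79}{3} + 41 \left(-1 + \left(53 + 13\right)\right)} = \sqrt{\frac{79}{3} + 41 \left(-1 + 66\right)} = \sqrt{\frac{79}{3} + 41 \cdot 65} = \sqrt{\frac{79}{3} + 2665} = \sqrt{\frac{8074}{3}} = \frac{\sqrt{24222}}{3}$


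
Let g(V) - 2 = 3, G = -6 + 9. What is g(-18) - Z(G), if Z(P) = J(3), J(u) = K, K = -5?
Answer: 10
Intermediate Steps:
J(u) = -5
G = 3
Z(P) = -5
g(V) = 5 (g(V) = 2 + 3 = 5)
g(-18) - Z(G) = 5 - 1*(-5) = 5 + 5 = 10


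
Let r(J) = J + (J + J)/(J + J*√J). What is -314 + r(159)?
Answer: -12246/79 + √159/79 ≈ -154.85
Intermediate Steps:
r(J) = J + 2*J/(J + J^(3/2)) (r(J) = J + (2*J)/(J + J^(3/2)) = J + 2*J/(J + J^(3/2)))
-314 + r(159) = -314 + (159² + 159^(5/2) + 2*159)/(159 + 159^(3/2)) = -314 + (25281 + 25281*√159 + 318)/(159 + 159*√159) = -314 + (25599 + 25281*√159)/(159 + 159*√159)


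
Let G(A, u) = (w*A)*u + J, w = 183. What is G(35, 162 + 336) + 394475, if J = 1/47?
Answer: 168455756/47 ≈ 3.5842e+6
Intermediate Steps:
J = 1/47 ≈ 0.021277
G(A, u) = 1/47 + 183*A*u (G(A, u) = (183*A)*u + 1/47 = 183*A*u + 1/47 = 1/47 + 183*A*u)
G(35, 162 + 336) + 394475 = (1/47 + 183*35*(162 + 336)) + 394475 = (1/47 + 183*35*498) + 394475 = (1/47 + 3189690) + 394475 = 149915431/47 + 394475 = 168455756/47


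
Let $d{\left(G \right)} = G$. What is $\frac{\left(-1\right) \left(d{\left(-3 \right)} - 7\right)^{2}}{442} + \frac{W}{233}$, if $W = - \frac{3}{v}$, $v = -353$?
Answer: $- \frac{4111787}{18177029} \approx -0.22621$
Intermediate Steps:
$W = \frac{3}{353}$ ($W = - \frac{3}{-353} = \left(-3\right) \left(- \frac{1}{353}\right) = \frac{3}{353} \approx 0.0084986$)
$\frac{\left(-1\right) \left(d{\left(-3 \right)} - 7\right)^{2}}{442} + \frac{W}{233} = \frac{\left(-1\right) \left(-3 - 7\right)^{2}}{442} + \frac{3}{353 \cdot 233} = - \left(-10\right)^{2} \cdot \frac{1}{442} + \frac{3}{353} \cdot \frac{1}{233} = \left(-1\right) 100 \cdot \frac{1}{442} + \frac{3}{82249} = \left(-100\right) \frac{1}{442} + \frac{3}{82249} = - \frac{50}{221} + \frac{3}{82249} = - \frac{4111787}{18177029}$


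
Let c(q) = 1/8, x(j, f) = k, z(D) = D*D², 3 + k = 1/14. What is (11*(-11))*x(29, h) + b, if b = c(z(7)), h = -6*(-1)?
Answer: 19851/56 ≈ 354.48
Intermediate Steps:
h = 6
k = -41/14 (k = -3 + 1/14 = -41/14 ≈ -2.9286)
z(D) = D³
x(j, f) = -41/14
c(q) = ⅛
b = ⅛ ≈ 0.12500
(11*(-11))*x(29, h) + b = (11*(-11))*(-41/14) + ⅛ = -121*(-41/14) + ⅛ = 4961/14 + ⅛ = 19851/56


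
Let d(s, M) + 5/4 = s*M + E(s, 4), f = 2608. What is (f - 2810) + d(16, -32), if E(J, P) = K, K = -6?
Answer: -2885/4 ≈ -721.25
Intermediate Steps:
E(J, P) = -6
d(s, M) = -29/4 + M*s (d(s, M) = -5/4 + (s*M - 6) = -5/4 + (M*s - 6) = -5/4 + (-6 + M*s) = -29/4 + M*s)
(f - 2810) + d(16, -32) = (2608 - 2810) + (-29/4 - 32*16) = -202 + (-29/4 - 512) = -202 - 2077/4 = -2885/4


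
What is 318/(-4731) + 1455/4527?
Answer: 604891/2379693 ≈ 0.25419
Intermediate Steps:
318/(-4731) + 1455/4527 = 318*(-1/4731) + 1455*(1/4527) = -106/1577 + 485/1509 = 604891/2379693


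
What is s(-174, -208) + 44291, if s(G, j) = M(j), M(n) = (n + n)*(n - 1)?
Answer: 131235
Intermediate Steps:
M(n) = 2*n*(-1 + n) (M(n) = (2*n)*(-1 + n) = 2*n*(-1 + n))
s(G, j) = 2*j*(-1 + j)
s(-174, -208) + 44291 = 2*(-208)*(-1 - 208) + 44291 = 2*(-208)*(-209) + 44291 = 86944 + 44291 = 131235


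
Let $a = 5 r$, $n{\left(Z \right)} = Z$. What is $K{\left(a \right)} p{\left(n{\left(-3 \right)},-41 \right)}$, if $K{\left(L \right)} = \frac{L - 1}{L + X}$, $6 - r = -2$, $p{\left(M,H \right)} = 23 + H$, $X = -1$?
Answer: $-18$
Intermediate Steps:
$r = 8$ ($r = 6 - -2 = 6 + 2 = 8$)
$a = 40$ ($a = 5 \cdot 8 = 40$)
$K{\left(L \right)} = 1$ ($K{\left(L \right)} = \frac{L - 1}{L - 1} = \frac{-1 + L}{-1 + L} = 1$)
$K{\left(a \right)} p{\left(n{\left(-3 \right)},-41 \right)} = 1 \left(23 - 41\right) = 1 \left(-18\right) = -18$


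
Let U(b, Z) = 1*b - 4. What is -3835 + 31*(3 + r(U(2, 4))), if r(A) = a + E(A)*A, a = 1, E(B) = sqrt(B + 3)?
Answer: -3773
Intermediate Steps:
E(B) = sqrt(3 + B)
U(b, Z) = -4 + b (U(b, Z) = b - 4 = -4 + b)
r(A) = 1 + A*sqrt(3 + A) (r(A) = 1 + sqrt(3 + A)*A = 1 + A*sqrt(3 + A))
-3835 + 31*(3 + r(U(2, 4))) = -3835 + 31*(3 + (1 + (-4 + 2)*sqrt(3 + (-4 + 2)))) = -3835 + 31*(3 + (1 - 2*sqrt(3 - 2))) = -3835 + 31*(3 + (1 - 2*sqrt(1))) = -3835 + 31*(3 + (1 - 2*1)) = -3835 + 31*(3 + (1 - 2)) = -3835 + 31*(3 - 1) = -3835 + 31*2 = -3835 + 62 = -3773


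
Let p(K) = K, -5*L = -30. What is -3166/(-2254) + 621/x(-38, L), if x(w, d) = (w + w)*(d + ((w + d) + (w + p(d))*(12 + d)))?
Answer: 10446469/7366072 ≈ 1.4182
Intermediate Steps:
L = 6 (L = -⅕*(-30) = 6)
x(w, d) = 2*w*(w + 2*d + (12 + d)*(d + w)) (x(w, d) = (w + w)*(d + ((w + d) + (w + d)*(12 + d))) = (2*w)*(d + ((d + w) + (d + w)*(12 + d))) = (2*w)*(d + ((d + w) + (12 + d)*(d + w))) = (2*w)*(d + (d + w + (12 + d)*(d + w))) = (2*w)*(w + 2*d + (12 + d)*(d + w)) = 2*w*(w + 2*d + (12 + d)*(d + w)))
-3166/(-2254) + 621/x(-38, L) = -3166/(-2254) + 621/((2*(-38)*(6² + 13*(-38) + 14*6 + 6*(-38)))) = -3166*(-1/2254) + 621/((2*(-38)*(36 - 494 + 84 - 228))) = 1583/1127 + 621/((2*(-38)*(-602))) = 1583/1127 + 621/45752 = 10446469/7366072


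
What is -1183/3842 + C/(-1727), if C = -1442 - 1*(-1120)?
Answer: -805917/6635134 ≈ -0.12146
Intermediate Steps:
C = -322 (C = -1442 + 1120 = -322)
-1183/3842 + C/(-1727) = -1183/3842 - 322/(-1727) = -1183*1/3842 - 322*(-1/1727) = -1183/3842 + 322/1727 = -805917/6635134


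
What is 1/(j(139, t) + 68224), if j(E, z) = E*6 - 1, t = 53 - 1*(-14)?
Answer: 1/69057 ≈ 1.4481e-5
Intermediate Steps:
t = 67 (t = 53 + 14 = 67)
j(E, z) = -1 + 6*E (j(E, z) = 6*E - 1 = -1 + 6*E)
1/(j(139, t) + 68224) = 1/((-1 + 6*139) + 68224) = 1/((-1 + 834) + 68224) = 1/(833 + 68224) = 1/69057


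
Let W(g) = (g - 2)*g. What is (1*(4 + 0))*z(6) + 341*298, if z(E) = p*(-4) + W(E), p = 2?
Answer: 101682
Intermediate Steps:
W(g) = g*(-2 + g) (W(g) = (-2 + g)*g = g*(-2 + g))
z(E) = -8 + E*(-2 + E) (z(E) = 2*(-4) + E*(-2 + E) = -8 + E*(-2 + E))
(1*(4 + 0))*z(6) + 341*298 = (1*(4 + 0))*(-8 + 6*(-2 + 6)) + 341*298 = (1*4)*(-8 + 6*4) + 101618 = 4*(-8 + 24) + 101618 = 4*16 + 101618 = 64 + 101618 = 101682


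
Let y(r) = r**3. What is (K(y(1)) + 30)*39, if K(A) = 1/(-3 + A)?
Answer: 2301/2 ≈ 1150.5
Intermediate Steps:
(K(y(1)) + 30)*39 = (1/(-3 + 1**3) + 30)*39 = (1/(-3 + 1) + 30)*39 = (1/(-2) + 30)*39 = (-1/2 + 30)*39 = (59/2)*39 = 2301/2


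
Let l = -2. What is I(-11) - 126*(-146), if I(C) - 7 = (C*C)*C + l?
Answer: 17070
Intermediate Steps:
I(C) = 5 + C³ (I(C) = 7 + ((C*C)*C - 2) = 7 + (C²*C - 2) = 7 + (C³ - 2) = 7 + (-2 + C³) = 5 + C³)
I(-11) - 126*(-146) = (5 + (-11)³) - 126*(-146) = (5 - 1331) + 18396 = -1326 + 18396 = 17070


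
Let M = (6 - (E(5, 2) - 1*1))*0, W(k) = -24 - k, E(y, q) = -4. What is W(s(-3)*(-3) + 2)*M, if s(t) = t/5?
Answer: 0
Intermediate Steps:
s(t) = t/5 (s(t) = t*(⅕) = t/5)
M = 0 (M = (6 - (-4 - 1*1))*0 = (6 - (-4 - 1))*0 = (6 - 1*(-5))*0 = (6 + 5)*0 = 11*0 = 0)
W(s(-3)*(-3) + 2)*M = (-24 - (((⅕)*(-3))*(-3) + 2))*0 = (-24 - (-⅗*(-3) + 2))*0 = (-24 - (9/5 + 2))*0 = (-24 - 1*19/5)*0 = (-24 - 19/5)*0 = -139/5*0 = 0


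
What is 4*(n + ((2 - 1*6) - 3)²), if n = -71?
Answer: -88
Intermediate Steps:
4*(n + ((2 - 1*6) - 3)²) = 4*(-71 + ((2 - 1*6) - 3)²) = 4*(-71 + ((2 - 6) - 3)²) = 4*(-71 + (-4 - 3)²) = 4*(-71 + (-7)²) = 4*(-71 + 49) = 4*(-22) = -88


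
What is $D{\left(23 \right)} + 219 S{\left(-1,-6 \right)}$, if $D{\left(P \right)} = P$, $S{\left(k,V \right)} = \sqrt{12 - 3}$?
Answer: $680$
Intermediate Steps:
$S{\left(k,V \right)} = 3$ ($S{\left(k,V \right)} = \sqrt{9} = 3$)
$D{\left(23 \right)} + 219 S{\left(-1,-6 \right)} = 23 + 219 \cdot 3 = 23 + 657 = 680$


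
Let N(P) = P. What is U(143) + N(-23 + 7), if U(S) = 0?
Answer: -16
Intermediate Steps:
U(143) + N(-23 + 7) = 0 + (-23 + 7) = 0 - 16 = -16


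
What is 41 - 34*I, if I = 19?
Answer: -605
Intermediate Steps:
41 - 34*I = 41 - 34*19 = 41 - 646 = -605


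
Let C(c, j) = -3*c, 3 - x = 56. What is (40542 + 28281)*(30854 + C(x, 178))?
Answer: 2134407699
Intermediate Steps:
x = -53 (x = 3 - 1*56 = 3 - 56 = -53)
(40542 + 28281)*(30854 + C(x, 178)) = (40542 + 28281)*(30854 - 3*(-53)) = 68823*(30854 + 159) = 68823*31013 = 2134407699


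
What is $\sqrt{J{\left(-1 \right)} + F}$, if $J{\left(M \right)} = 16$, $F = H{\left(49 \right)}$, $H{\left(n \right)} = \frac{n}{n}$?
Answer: $\sqrt{17} \approx 4.1231$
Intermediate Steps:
$H{\left(n \right)} = 1$
$F = 1$
$\sqrt{J{\left(-1 \right)} + F} = \sqrt{16 + 1} = \sqrt{17}$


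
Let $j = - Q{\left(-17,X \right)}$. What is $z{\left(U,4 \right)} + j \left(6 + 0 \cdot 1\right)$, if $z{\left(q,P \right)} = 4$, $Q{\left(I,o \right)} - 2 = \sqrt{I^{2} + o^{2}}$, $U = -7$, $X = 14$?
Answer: $-8 - 6 \sqrt{485} \approx -140.14$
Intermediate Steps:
$Q{\left(I,o \right)} = 2 + \sqrt{I^{2} + o^{2}}$
$j = -2 - \sqrt{485}$ ($j = - (2 + \sqrt{\left(-17\right)^{2} + 14^{2}}) = - (2 + \sqrt{289 + 196}) = - (2 + \sqrt{485}) = -2 - \sqrt{485} \approx -24.023$)
$z{\left(U,4 \right)} + j \left(6 + 0 \cdot 1\right) = 4 + \left(-2 - \sqrt{485}\right) \left(6 + 0 \cdot 1\right) = 4 + \left(-2 - \sqrt{485}\right) \left(6 + 0\right) = 4 + \left(-2 - \sqrt{485}\right) 6 = 4 - \left(12 + 6 \sqrt{485}\right) = -8 - 6 \sqrt{485}$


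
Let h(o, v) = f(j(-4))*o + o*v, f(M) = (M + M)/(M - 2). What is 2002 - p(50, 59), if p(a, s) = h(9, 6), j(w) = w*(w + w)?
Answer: 9644/5 ≈ 1928.8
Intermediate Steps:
j(w) = 2*w² (j(w) = w*(2*w) = 2*w²)
f(M) = 2*M/(-2 + M) (f(M) = (2*M)/(-2 + M) = 2*M/(-2 + M))
h(o, v) = 32*o/15 + o*v (h(o, v) = (2*(2*(-4)²)/(-2 + 2*(-4)²))*o + o*v = (2*(2*16)/(-2 + 2*16))*o + o*v = (2*32/(-2 + 32))*o + o*v = (2*32/30)*o + o*v = (2*32*(1/30))*o + o*v = 32*o/15 + o*v)
p(a, s) = 366/5 (p(a, s) = (1/15)*9*(32 + 15*6) = (1/15)*9*(32 + 90) = (1/15)*9*122 = 366/5)
2002 - p(50, 59) = 2002 - 1*366/5 = 2002 - 366/5 = 9644/5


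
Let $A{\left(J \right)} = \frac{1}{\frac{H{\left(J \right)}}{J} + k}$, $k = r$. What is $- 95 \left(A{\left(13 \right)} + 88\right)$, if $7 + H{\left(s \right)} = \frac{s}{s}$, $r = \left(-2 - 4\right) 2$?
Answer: $- \frac{1353085}{162} \approx -8352.4$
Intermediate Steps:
$r = -12$ ($r = \left(-6\right) 2 = -12$)
$H{\left(s \right)} = -6$ ($H{\left(s \right)} = -7 + \frac{s}{s} = -7 + 1 = -6$)
$k = -12$
$A{\left(J \right)} = \frac{1}{-12 - \frac{6}{J}}$ ($A{\left(J \right)} = \frac{1}{- \frac{6}{J} - 12} = \frac{1}{-12 - \frac{6}{J}}$)
$- 95 \left(A{\left(13 \right)} + 88\right) = - 95 \left(\frac{1}{6} \cdot 13 \frac{1}{-1 - 26} + 88\right) = - 95 \left(\frac{1}{6} \cdot 13 \frac{1}{-27} + 88\right) = - 95 \left(\frac{1}{6} \cdot 13 \left(- \frac{1}{27}\right) + 88\right) = - 95 \left(- \frac{13}{162} + 88\right) = \left(-95\right) \frac{14243}{162} = - \frac{1353085}{162}$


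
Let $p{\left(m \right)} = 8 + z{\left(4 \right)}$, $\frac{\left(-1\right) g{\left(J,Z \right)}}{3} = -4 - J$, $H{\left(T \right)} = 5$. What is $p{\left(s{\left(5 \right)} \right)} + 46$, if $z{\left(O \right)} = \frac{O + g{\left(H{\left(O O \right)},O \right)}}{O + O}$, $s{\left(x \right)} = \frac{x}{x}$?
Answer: $\frac{463}{8} \approx 57.875$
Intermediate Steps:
$g{\left(J,Z \right)} = 12 + 3 J$ ($g{\left(J,Z \right)} = - 3 \left(-4 - J\right) = 12 + 3 J$)
$s{\left(x \right)} = 1$
$z{\left(O \right)} = \frac{27 + O}{2 O}$ ($z{\left(O \right)} = \frac{O + \left(12 + 3 \cdot 5\right)}{O + O} = \frac{O + \left(12 + 15\right)}{2 O} = \left(O + 27\right) \frac{1}{2 O} = \left(27 + O\right) \frac{1}{2 O} = \frac{27 + O}{2 O}$)
$p{\left(m \right)} = \frac{95}{8}$ ($p{\left(m \right)} = 8 + \frac{27 + 4}{2 \cdot 4} = 8 + \frac{1}{2} \cdot \frac{1}{4} \cdot 31 = 8 + \frac{31}{8} = \frac{95}{8}$)
$p{\left(s{\left(5 \right)} \right)} + 46 = \frac{95}{8} + 46 = \frac{463}{8}$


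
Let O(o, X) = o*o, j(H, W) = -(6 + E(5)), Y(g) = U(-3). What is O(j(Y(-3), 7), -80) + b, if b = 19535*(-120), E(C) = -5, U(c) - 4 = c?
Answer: -2344199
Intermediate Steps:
U(c) = 4 + c
Y(g) = 1 (Y(g) = 4 - 3 = 1)
j(H, W) = -1 (j(H, W) = -(6 - 5) = -1*1 = -1)
b = -2344200
O(o, X) = o²
O(j(Y(-3), 7), -80) + b = (-1)² - 2344200 = 1 - 2344200 = -2344199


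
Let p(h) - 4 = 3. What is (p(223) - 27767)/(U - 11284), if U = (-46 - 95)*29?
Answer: 27760/15373 ≈ 1.8058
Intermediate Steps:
p(h) = 7 (p(h) = 4 + 3 = 7)
U = -4089 (U = -141*29 = -4089)
(p(223) - 27767)/(U - 11284) = (7 - 27767)/(-4089 - 11284) = -27760/(-15373) = -27760*(-1/15373) = 27760/15373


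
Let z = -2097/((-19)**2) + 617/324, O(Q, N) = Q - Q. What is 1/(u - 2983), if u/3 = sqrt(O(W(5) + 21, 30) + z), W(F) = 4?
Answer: -38767068/115642620535 - 114*I*sqrt(456691)/115642620535 ≈ -0.00033523 - 6.6619e-7*I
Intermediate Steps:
O(Q, N) = 0
z = -456691/116964 (z = -2097/361 + 617*(1/324) = -2097*1/361 + 617/324 = -2097/361 + 617/324 = -456691/116964 ≈ -3.9045)
u = I*sqrt(456691)/114 (u = 3*sqrt(0 - 456691/116964) = 3*sqrt(-456691/116964) = 3*(I*sqrt(456691)/342) = I*sqrt(456691)/114 ≈ 5.928*I)
1/(u - 2983) = 1/(I*sqrt(456691)/114 - 2983) = 1/(-2983 + I*sqrt(456691)/114)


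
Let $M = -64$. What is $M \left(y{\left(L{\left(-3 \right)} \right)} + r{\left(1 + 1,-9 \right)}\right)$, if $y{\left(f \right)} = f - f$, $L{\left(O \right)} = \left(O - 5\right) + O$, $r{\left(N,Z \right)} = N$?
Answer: $-128$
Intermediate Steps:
$L{\left(O \right)} = -5 + 2 O$ ($L{\left(O \right)} = \left(-5 + O\right) + O = -5 + 2 O$)
$y{\left(f \right)} = 0$
$M \left(y{\left(L{\left(-3 \right)} \right)} + r{\left(1 + 1,-9 \right)}\right) = - 64 \left(0 + \left(1 + 1\right)\right) = - 64 \left(0 + 2\right) = \left(-64\right) 2 = -128$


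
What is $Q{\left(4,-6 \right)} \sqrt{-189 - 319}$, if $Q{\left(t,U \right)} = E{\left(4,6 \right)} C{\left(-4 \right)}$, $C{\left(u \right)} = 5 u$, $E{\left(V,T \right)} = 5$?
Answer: $- 200 i \sqrt{127} \approx - 2253.9 i$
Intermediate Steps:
$Q{\left(t,U \right)} = -100$ ($Q{\left(t,U \right)} = 5 \cdot 5 \left(-4\right) = 5 \left(-20\right) = -100$)
$Q{\left(4,-6 \right)} \sqrt{-189 - 319} = - 100 \sqrt{-189 - 319} = - 100 \sqrt{-508} = - 100 \cdot 2 i \sqrt{127} = - 200 i \sqrt{127}$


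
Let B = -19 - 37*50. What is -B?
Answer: 1869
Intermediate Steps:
B = -1869 (B = -19 - 1850 = -1869)
-B = -1*(-1869) = 1869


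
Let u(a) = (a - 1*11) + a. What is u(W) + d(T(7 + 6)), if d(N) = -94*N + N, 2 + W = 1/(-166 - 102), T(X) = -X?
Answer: 159995/134 ≈ 1194.0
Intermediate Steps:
W = -537/268 (W = -2 + 1/(-166 - 102) = -2 + 1/(-268) = -2 - 1/268 = -537/268 ≈ -2.0037)
d(N) = -93*N
u(a) = -11 + 2*a (u(a) = (a - 11) + a = (-11 + a) + a = -11 + 2*a)
u(W) + d(T(7 + 6)) = (-11 + 2*(-537/268)) - (-93)*(7 + 6) = (-11 - 537/134) - (-93)*13 = -2011/134 - 93*(-13) = -2011/134 + 1209 = 159995/134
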